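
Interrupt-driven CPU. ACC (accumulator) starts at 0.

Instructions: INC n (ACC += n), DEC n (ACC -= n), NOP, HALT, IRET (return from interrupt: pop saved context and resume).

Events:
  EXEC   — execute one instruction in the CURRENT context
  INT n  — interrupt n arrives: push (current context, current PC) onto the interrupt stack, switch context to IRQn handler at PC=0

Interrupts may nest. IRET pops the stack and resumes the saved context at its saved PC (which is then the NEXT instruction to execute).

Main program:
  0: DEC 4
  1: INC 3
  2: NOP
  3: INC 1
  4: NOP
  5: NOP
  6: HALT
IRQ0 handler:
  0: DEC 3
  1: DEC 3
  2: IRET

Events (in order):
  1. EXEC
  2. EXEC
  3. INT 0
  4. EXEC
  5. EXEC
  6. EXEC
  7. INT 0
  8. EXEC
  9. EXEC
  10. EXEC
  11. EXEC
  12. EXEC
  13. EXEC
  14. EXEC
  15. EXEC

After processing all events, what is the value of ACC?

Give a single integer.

Event 1 (EXEC): [MAIN] PC=0: DEC 4 -> ACC=-4
Event 2 (EXEC): [MAIN] PC=1: INC 3 -> ACC=-1
Event 3 (INT 0): INT 0 arrives: push (MAIN, PC=2), enter IRQ0 at PC=0 (depth now 1)
Event 4 (EXEC): [IRQ0] PC=0: DEC 3 -> ACC=-4
Event 5 (EXEC): [IRQ0] PC=1: DEC 3 -> ACC=-7
Event 6 (EXEC): [IRQ0] PC=2: IRET -> resume MAIN at PC=2 (depth now 0)
Event 7 (INT 0): INT 0 arrives: push (MAIN, PC=2), enter IRQ0 at PC=0 (depth now 1)
Event 8 (EXEC): [IRQ0] PC=0: DEC 3 -> ACC=-10
Event 9 (EXEC): [IRQ0] PC=1: DEC 3 -> ACC=-13
Event 10 (EXEC): [IRQ0] PC=2: IRET -> resume MAIN at PC=2 (depth now 0)
Event 11 (EXEC): [MAIN] PC=2: NOP
Event 12 (EXEC): [MAIN] PC=3: INC 1 -> ACC=-12
Event 13 (EXEC): [MAIN] PC=4: NOP
Event 14 (EXEC): [MAIN] PC=5: NOP
Event 15 (EXEC): [MAIN] PC=6: HALT

Answer: -12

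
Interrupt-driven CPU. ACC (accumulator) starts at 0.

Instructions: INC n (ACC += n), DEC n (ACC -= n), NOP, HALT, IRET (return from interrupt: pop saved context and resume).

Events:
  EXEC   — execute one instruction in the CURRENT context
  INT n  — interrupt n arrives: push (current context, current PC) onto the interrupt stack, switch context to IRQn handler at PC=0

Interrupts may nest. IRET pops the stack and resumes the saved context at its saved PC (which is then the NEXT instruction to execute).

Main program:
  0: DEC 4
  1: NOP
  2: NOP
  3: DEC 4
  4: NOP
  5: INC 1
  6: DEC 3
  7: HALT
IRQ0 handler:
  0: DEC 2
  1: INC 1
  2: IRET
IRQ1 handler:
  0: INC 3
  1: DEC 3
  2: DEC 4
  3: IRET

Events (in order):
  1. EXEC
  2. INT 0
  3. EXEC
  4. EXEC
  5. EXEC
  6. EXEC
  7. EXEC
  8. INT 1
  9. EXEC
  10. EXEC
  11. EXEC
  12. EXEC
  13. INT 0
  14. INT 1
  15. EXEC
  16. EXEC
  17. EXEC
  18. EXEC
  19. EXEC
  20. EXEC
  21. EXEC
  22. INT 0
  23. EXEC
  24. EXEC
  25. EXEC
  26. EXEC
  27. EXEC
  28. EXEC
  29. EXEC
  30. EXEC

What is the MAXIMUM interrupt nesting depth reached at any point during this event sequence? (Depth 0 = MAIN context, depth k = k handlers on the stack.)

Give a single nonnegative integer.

Event 1 (EXEC): [MAIN] PC=0: DEC 4 -> ACC=-4 [depth=0]
Event 2 (INT 0): INT 0 arrives: push (MAIN, PC=1), enter IRQ0 at PC=0 (depth now 1) [depth=1]
Event 3 (EXEC): [IRQ0] PC=0: DEC 2 -> ACC=-6 [depth=1]
Event 4 (EXEC): [IRQ0] PC=1: INC 1 -> ACC=-5 [depth=1]
Event 5 (EXEC): [IRQ0] PC=2: IRET -> resume MAIN at PC=1 (depth now 0) [depth=0]
Event 6 (EXEC): [MAIN] PC=1: NOP [depth=0]
Event 7 (EXEC): [MAIN] PC=2: NOP [depth=0]
Event 8 (INT 1): INT 1 arrives: push (MAIN, PC=3), enter IRQ1 at PC=0 (depth now 1) [depth=1]
Event 9 (EXEC): [IRQ1] PC=0: INC 3 -> ACC=-2 [depth=1]
Event 10 (EXEC): [IRQ1] PC=1: DEC 3 -> ACC=-5 [depth=1]
Event 11 (EXEC): [IRQ1] PC=2: DEC 4 -> ACC=-9 [depth=1]
Event 12 (EXEC): [IRQ1] PC=3: IRET -> resume MAIN at PC=3 (depth now 0) [depth=0]
Event 13 (INT 0): INT 0 arrives: push (MAIN, PC=3), enter IRQ0 at PC=0 (depth now 1) [depth=1]
Event 14 (INT 1): INT 1 arrives: push (IRQ0, PC=0), enter IRQ1 at PC=0 (depth now 2) [depth=2]
Event 15 (EXEC): [IRQ1] PC=0: INC 3 -> ACC=-6 [depth=2]
Event 16 (EXEC): [IRQ1] PC=1: DEC 3 -> ACC=-9 [depth=2]
Event 17 (EXEC): [IRQ1] PC=2: DEC 4 -> ACC=-13 [depth=2]
Event 18 (EXEC): [IRQ1] PC=3: IRET -> resume IRQ0 at PC=0 (depth now 1) [depth=1]
Event 19 (EXEC): [IRQ0] PC=0: DEC 2 -> ACC=-15 [depth=1]
Event 20 (EXEC): [IRQ0] PC=1: INC 1 -> ACC=-14 [depth=1]
Event 21 (EXEC): [IRQ0] PC=2: IRET -> resume MAIN at PC=3 (depth now 0) [depth=0]
Event 22 (INT 0): INT 0 arrives: push (MAIN, PC=3), enter IRQ0 at PC=0 (depth now 1) [depth=1]
Event 23 (EXEC): [IRQ0] PC=0: DEC 2 -> ACC=-16 [depth=1]
Event 24 (EXEC): [IRQ0] PC=1: INC 1 -> ACC=-15 [depth=1]
Event 25 (EXEC): [IRQ0] PC=2: IRET -> resume MAIN at PC=3 (depth now 0) [depth=0]
Event 26 (EXEC): [MAIN] PC=3: DEC 4 -> ACC=-19 [depth=0]
Event 27 (EXEC): [MAIN] PC=4: NOP [depth=0]
Event 28 (EXEC): [MAIN] PC=5: INC 1 -> ACC=-18 [depth=0]
Event 29 (EXEC): [MAIN] PC=6: DEC 3 -> ACC=-21 [depth=0]
Event 30 (EXEC): [MAIN] PC=7: HALT [depth=0]
Max depth observed: 2

Answer: 2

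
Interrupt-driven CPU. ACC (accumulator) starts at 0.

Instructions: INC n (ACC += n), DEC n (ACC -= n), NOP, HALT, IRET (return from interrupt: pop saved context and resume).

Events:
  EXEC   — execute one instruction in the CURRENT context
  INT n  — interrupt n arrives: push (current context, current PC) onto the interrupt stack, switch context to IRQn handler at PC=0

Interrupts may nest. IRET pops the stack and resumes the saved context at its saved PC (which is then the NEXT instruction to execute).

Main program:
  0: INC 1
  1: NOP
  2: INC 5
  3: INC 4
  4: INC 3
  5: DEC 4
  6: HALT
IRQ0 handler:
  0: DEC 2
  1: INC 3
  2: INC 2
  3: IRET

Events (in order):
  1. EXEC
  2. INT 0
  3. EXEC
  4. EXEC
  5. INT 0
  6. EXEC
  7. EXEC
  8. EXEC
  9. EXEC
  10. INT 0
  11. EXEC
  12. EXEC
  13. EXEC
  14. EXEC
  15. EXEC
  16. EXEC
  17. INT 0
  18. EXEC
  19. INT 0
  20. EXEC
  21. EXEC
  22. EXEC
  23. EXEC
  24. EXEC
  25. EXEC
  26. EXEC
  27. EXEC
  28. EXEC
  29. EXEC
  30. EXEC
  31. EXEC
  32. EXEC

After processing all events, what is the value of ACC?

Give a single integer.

Event 1 (EXEC): [MAIN] PC=0: INC 1 -> ACC=1
Event 2 (INT 0): INT 0 arrives: push (MAIN, PC=1), enter IRQ0 at PC=0 (depth now 1)
Event 3 (EXEC): [IRQ0] PC=0: DEC 2 -> ACC=-1
Event 4 (EXEC): [IRQ0] PC=1: INC 3 -> ACC=2
Event 5 (INT 0): INT 0 arrives: push (IRQ0, PC=2), enter IRQ0 at PC=0 (depth now 2)
Event 6 (EXEC): [IRQ0] PC=0: DEC 2 -> ACC=0
Event 7 (EXEC): [IRQ0] PC=1: INC 3 -> ACC=3
Event 8 (EXEC): [IRQ0] PC=2: INC 2 -> ACC=5
Event 9 (EXEC): [IRQ0] PC=3: IRET -> resume IRQ0 at PC=2 (depth now 1)
Event 10 (INT 0): INT 0 arrives: push (IRQ0, PC=2), enter IRQ0 at PC=0 (depth now 2)
Event 11 (EXEC): [IRQ0] PC=0: DEC 2 -> ACC=3
Event 12 (EXEC): [IRQ0] PC=1: INC 3 -> ACC=6
Event 13 (EXEC): [IRQ0] PC=2: INC 2 -> ACC=8
Event 14 (EXEC): [IRQ0] PC=3: IRET -> resume IRQ0 at PC=2 (depth now 1)
Event 15 (EXEC): [IRQ0] PC=2: INC 2 -> ACC=10
Event 16 (EXEC): [IRQ0] PC=3: IRET -> resume MAIN at PC=1 (depth now 0)
Event 17 (INT 0): INT 0 arrives: push (MAIN, PC=1), enter IRQ0 at PC=0 (depth now 1)
Event 18 (EXEC): [IRQ0] PC=0: DEC 2 -> ACC=8
Event 19 (INT 0): INT 0 arrives: push (IRQ0, PC=1), enter IRQ0 at PC=0 (depth now 2)
Event 20 (EXEC): [IRQ0] PC=0: DEC 2 -> ACC=6
Event 21 (EXEC): [IRQ0] PC=1: INC 3 -> ACC=9
Event 22 (EXEC): [IRQ0] PC=2: INC 2 -> ACC=11
Event 23 (EXEC): [IRQ0] PC=3: IRET -> resume IRQ0 at PC=1 (depth now 1)
Event 24 (EXEC): [IRQ0] PC=1: INC 3 -> ACC=14
Event 25 (EXEC): [IRQ0] PC=2: INC 2 -> ACC=16
Event 26 (EXEC): [IRQ0] PC=3: IRET -> resume MAIN at PC=1 (depth now 0)
Event 27 (EXEC): [MAIN] PC=1: NOP
Event 28 (EXEC): [MAIN] PC=2: INC 5 -> ACC=21
Event 29 (EXEC): [MAIN] PC=3: INC 4 -> ACC=25
Event 30 (EXEC): [MAIN] PC=4: INC 3 -> ACC=28
Event 31 (EXEC): [MAIN] PC=5: DEC 4 -> ACC=24
Event 32 (EXEC): [MAIN] PC=6: HALT

Answer: 24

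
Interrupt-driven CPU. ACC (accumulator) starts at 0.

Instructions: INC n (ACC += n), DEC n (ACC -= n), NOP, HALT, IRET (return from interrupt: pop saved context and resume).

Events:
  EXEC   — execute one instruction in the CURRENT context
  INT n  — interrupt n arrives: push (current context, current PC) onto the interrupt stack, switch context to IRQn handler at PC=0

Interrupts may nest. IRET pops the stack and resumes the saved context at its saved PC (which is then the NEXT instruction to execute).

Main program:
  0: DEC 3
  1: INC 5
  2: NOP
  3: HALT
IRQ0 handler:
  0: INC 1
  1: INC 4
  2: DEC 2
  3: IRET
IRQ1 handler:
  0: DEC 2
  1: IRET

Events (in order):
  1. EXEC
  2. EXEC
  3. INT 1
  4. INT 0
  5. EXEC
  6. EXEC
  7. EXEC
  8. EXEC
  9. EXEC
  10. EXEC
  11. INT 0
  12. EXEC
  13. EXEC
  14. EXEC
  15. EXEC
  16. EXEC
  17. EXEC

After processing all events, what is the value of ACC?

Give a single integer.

Event 1 (EXEC): [MAIN] PC=0: DEC 3 -> ACC=-3
Event 2 (EXEC): [MAIN] PC=1: INC 5 -> ACC=2
Event 3 (INT 1): INT 1 arrives: push (MAIN, PC=2), enter IRQ1 at PC=0 (depth now 1)
Event 4 (INT 0): INT 0 arrives: push (IRQ1, PC=0), enter IRQ0 at PC=0 (depth now 2)
Event 5 (EXEC): [IRQ0] PC=0: INC 1 -> ACC=3
Event 6 (EXEC): [IRQ0] PC=1: INC 4 -> ACC=7
Event 7 (EXEC): [IRQ0] PC=2: DEC 2 -> ACC=5
Event 8 (EXEC): [IRQ0] PC=3: IRET -> resume IRQ1 at PC=0 (depth now 1)
Event 9 (EXEC): [IRQ1] PC=0: DEC 2 -> ACC=3
Event 10 (EXEC): [IRQ1] PC=1: IRET -> resume MAIN at PC=2 (depth now 0)
Event 11 (INT 0): INT 0 arrives: push (MAIN, PC=2), enter IRQ0 at PC=0 (depth now 1)
Event 12 (EXEC): [IRQ0] PC=0: INC 1 -> ACC=4
Event 13 (EXEC): [IRQ0] PC=1: INC 4 -> ACC=8
Event 14 (EXEC): [IRQ0] PC=2: DEC 2 -> ACC=6
Event 15 (EXEC): [IRQ0] PC=3: IRET -> resume MAIN at PC=2 (depth now 0)
Event 16 (EXEC): [MAIN] PC=2: NOP
Event 17 (EXEC): [MAIN] PC=3: HALT

Answer: 6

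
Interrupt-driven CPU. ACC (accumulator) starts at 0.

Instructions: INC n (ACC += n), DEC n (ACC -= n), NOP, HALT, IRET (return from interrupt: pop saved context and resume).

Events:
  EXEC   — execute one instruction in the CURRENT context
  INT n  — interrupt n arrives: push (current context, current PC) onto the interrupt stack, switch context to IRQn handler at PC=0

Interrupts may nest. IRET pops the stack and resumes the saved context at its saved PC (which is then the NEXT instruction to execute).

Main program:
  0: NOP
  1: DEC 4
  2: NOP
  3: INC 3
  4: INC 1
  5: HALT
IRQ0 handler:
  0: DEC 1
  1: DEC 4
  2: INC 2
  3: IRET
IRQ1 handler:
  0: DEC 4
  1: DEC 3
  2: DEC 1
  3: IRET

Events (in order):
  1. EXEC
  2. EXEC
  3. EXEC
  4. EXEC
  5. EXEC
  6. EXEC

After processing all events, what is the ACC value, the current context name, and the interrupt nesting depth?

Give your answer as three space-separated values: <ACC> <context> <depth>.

Event 1 (EXEC): [MAIN] PC=0: NOP
Event 2 (EXEC): [MAIN] PC=1: DEC 4 -> ACC=-4
Event 3 (EXEC): [MAIN] PC=2: NOP
Event 4 (EXEC): [MAIN] PC=3: INC 3 -> ACC=-1
Event 5 (EXEC): [MAIN] PC=4: INC 1 -> ACC=0
Event 6 (EXEC): [MAIN] PC=5: HALT

Answer: 0 MAIN 0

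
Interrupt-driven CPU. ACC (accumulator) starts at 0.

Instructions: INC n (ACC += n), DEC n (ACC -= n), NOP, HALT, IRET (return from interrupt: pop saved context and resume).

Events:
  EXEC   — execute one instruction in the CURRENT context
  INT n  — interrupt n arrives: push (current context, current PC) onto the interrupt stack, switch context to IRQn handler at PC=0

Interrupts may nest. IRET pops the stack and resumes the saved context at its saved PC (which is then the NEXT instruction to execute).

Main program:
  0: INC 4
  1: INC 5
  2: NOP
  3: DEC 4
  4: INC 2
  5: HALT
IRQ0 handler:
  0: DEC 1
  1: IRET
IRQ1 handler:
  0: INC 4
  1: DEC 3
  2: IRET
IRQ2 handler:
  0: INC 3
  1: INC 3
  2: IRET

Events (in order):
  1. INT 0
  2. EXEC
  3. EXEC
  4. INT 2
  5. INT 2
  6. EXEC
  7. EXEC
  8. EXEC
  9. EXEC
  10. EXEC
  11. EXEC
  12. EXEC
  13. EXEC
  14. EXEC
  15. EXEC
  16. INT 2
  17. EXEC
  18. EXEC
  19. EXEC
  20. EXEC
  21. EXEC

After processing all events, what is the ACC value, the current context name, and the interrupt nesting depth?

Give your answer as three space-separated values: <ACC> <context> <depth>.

Answer: 24 MAIN 0

Derivation:
Event 1 (INT 0): INT 0 arrives: push (MAIN, PC=0), enter IRQ0 at PC=0 (depth now 1)
Event 2 (EXEC): [IRQ0] PC=0: DEC 1 -> ACC=-1
Event 3 (EXEC): [IRQ0] PC=1: IRET -> resume MAIN at PC=0 (depth now 0)
Event 4 (INT 2): INT 2 arrives: push (MAIN, PC=0), enter IRQ2 at PC=0 (depth now 1)
Event 5 (INT 2): INT 2 arrives: push (IRQ2, PC=0), enter IRQ2 at PC=0 (depth now 2)
Event 6 (EXEC): [IRQ2] PC=0: INC 3 -> ACC=2
Event 7 (EXEC): [IRQ2] PC=1: INC 3 -> ACC=5
Event 8 (EXEC): [IRQ2] PC=2: IRET -> resume IRQ2 at PC=0 (depth now 1)
Event 9 (EXEC): [IRQ2] PC=0: INC 3 -> ACC=8
Event 10 (EXEC): [IRQ2] PC=1: INC 3 -> ACC=11
Event 11 (EXEC): [IRQ2] PC=2: IRET -> resume MAIN at PC=0 (depth now 0)
Event 12 (EXEC): [MAIN] PC=0: INC 4 -> ACC=15
Event 13 (EXEC): [MAIN] PC=1: INC 5 -> ACC=20
Event 14 (EXEC): [MAIN] PC=2: NOP
Event 15 (EXEC): [MAIN] PC=3: DEC 4 -> ACC=16
Event 16 (INT 2): INT 2 arrives: push (MAIN, PC=4), enter IRQ2 at PC=0 (depth now 1)
Event 17 (EXEC): [IRQ2] PC=0: INC 3 -> ACC=19
Event 18 (EXEC): [IRQ2] PC=1: INC 3 -> ACC=22
Event 19 (EXEC): [IRQ2] PC=2: IRET -> resume MAIN at PC=4 (depth now 0)
Event 20 (EXEC): [MAIN] PC=4: INC 2 -> ACC=24
Event 21 (EXEC): [MAIN] PC=5: HALT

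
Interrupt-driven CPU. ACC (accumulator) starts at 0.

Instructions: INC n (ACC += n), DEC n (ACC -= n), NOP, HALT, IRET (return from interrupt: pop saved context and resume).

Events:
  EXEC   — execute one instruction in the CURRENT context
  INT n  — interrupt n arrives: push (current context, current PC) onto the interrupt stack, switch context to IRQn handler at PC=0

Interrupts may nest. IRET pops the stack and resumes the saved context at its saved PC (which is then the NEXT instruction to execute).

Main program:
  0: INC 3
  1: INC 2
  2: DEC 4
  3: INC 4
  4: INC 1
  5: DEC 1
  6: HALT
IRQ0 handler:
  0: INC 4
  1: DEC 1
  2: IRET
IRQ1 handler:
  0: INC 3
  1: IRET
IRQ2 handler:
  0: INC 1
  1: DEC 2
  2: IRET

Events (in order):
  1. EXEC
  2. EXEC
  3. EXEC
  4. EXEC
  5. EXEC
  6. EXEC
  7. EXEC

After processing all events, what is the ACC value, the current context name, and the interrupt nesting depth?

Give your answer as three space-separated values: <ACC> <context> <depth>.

Answer: 5 MAIN 0

Derivation:
Event 1 (EXEC): [MAIN] PC=0: INC 3 -> ACC=3
Event 2 (EXEC): [MAIN] PC=1: INC 2 -> ACC=5
Event 3 (EXEC): [MAIN] PC=2: DEC 4 -> ACC=1
Event 4 (EXEC): [MAIN] PC=3: INC 4 -> ACC=5
Event 5 (EXEC): [MAIN] PC=4: INC 1 -> ACC=6
Event 6 (EXEC): [MAIN] PC=5: DEC 1 -> ACC=5
Event 7 (EXEC): [MAIN] PC=6: HALT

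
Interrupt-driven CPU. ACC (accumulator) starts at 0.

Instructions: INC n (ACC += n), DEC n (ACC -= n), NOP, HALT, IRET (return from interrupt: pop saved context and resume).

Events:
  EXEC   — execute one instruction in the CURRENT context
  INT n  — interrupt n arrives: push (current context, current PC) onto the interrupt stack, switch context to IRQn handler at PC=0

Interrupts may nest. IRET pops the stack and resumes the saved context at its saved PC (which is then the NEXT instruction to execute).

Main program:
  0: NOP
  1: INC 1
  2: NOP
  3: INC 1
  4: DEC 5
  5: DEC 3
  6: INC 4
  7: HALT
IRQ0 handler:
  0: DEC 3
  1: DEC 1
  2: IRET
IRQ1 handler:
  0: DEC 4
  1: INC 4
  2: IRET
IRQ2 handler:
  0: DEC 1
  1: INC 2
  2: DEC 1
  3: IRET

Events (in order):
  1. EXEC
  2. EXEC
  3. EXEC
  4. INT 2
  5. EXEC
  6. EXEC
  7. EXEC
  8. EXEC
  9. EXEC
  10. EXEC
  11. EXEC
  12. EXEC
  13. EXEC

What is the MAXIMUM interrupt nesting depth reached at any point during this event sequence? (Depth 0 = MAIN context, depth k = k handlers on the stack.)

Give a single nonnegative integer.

Event 1 (EXEC): [MAIN] PC=0: NOP [depth=0]
Event 2 (EXEC): [MAIN] PC=1: INC 1 -> ACC=1 [depth=0]
Event 3 (EXEC): [MAIN] PC=2: NOP [depth=0]
Event 4 (INT 2): INT 2 arrives: push (MAIN, PC=3), enter IRQ2 at PC=0 (depth now 1) [depth=1]
Event 5 (EXEC): [IRQ2] PC=0: DEC 1 -> ACC=0 [depth=1]
Event 6 (EXEC): [IRQ2] PC=1: INC 2 -> ACC=2 [depth=1]
Event 7 (EXEC): [IRQ2] PC=2: DEC 1 -> ACC=1 [depth=1]
Event 8 (EXEC): [IRQ2] PC=3: IRET -> resume MAIN at PC=3 (depth now 0) [depth=0]
Event 9 (EXEC): [MAIN] PC=3: INC 1 -> ACC=2 [depth=0]
Event 10 (EXEC): [MAIN] PC=4: DEC 5 -> ACC=-3 [depth=0]
Event 11 (EXEC): [MAIN] PC=5: DEC 3 -> ACC=-6 [depth=0]
Event 12 (EXEC): [MAIN] PC=6: INC 4 -> ACC=-2 [depth=0]
Event 13 (EXEC): [MAIN] PC=7: HALT [depth=0]
Max depth observed: 1

Answer: 1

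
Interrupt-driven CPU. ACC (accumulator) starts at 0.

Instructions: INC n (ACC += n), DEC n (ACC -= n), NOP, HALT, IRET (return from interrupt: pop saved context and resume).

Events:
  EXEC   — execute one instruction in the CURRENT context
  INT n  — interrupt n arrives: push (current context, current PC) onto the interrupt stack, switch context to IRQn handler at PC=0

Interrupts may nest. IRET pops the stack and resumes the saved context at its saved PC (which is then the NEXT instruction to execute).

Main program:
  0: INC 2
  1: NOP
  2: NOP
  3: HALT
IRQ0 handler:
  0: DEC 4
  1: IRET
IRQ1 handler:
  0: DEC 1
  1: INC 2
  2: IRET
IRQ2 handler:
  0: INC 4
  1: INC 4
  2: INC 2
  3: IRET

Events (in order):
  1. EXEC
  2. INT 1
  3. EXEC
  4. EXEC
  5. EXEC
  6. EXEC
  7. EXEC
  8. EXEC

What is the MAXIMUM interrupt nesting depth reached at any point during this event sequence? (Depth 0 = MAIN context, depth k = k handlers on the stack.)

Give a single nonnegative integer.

Event 1 (EXEC): [MAIN] PC=0: INC 2 -> ACC=2 [depth=0]
Event 2 (INT 1): INT 1 arrives: push (MAIN, PC=1), enter IRQ1 at PC=0 (depth now 1) [depth=1]
Event 3 (EXEC): [IRQ1] PC=0: DEC 1 -> ACC=1 [depth=1]
Event 4 (EXEC): [IRQ1] PC=1: INC 2 -> ACC=3 [depth=1]
Event 5 (EXEC): [IRQ1] PC=2: IRET -> resume MAIN at PC=1 (depth now 0) [depth=0]
Event 6 (EXEC): [MAIN] PC=1: NOP [depth=0]
Event 7 (EXEC): [MAIN] PC=2: NOP [depth=0]
Event 8 (EXEC): [MAIN] PC=3: HALT [depth=0]
Max depth observed: 1

Answer: 1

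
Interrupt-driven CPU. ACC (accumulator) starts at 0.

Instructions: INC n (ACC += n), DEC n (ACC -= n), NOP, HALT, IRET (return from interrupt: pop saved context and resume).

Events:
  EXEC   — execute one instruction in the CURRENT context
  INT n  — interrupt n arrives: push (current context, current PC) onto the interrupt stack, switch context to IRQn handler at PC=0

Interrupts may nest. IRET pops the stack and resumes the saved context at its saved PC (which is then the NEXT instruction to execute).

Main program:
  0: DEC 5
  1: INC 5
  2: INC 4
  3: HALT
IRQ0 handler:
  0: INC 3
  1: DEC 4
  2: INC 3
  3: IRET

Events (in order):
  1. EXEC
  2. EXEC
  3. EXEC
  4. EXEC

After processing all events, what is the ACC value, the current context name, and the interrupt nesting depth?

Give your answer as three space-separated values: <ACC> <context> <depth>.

Answer: 4 MAIN 0

Derivation:
Event 1 (EXEC): [MAIN] PC=0: DEC 5 -> ACC=-5
Event 2 (EXEC): [MAIN] PC=1: INC 5 -> ACC=0
Event 3 (EXEC): [MAIN] PC=2: INC 4 -> ACC=4
Event 4 (EXEC): [MAIN] PC=3: HALT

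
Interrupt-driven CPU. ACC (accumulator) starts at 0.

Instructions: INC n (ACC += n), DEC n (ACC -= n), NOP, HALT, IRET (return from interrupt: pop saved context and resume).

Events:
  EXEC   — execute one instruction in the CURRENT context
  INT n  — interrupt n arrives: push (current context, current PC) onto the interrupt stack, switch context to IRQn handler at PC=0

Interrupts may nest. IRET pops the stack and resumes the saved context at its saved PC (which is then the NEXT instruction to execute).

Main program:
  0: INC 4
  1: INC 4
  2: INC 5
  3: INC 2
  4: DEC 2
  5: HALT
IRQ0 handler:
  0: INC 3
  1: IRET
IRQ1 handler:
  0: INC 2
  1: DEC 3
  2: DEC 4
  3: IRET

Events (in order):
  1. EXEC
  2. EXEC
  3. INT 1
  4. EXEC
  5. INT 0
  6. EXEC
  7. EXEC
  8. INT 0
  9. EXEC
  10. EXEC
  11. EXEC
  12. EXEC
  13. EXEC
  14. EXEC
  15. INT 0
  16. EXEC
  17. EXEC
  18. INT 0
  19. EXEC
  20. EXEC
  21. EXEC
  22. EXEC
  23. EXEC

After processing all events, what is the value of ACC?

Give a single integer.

Answer: 20

Derivation:
Event 1 (EXEC): [MAIN] PC=0: INC 4 -> ACC=4
Event 2 (EXEC): [MAIN] PC=1: INC 4 -> ACC=8
Event 3 (INT 1): INT 1 arrives: push (MAIN, PC=2), enter IRQ1 at PC=0 (depth now 1)
Event 4 (EXEC): [IRQ1] PC=0: INC 2 -> ACC=10
Event 5 (INT 0): INT 0 arrives: push (IRQ1, PC=1), enter IRQ0 at PC=0 (depth now 2)
Event 6 (EXEC): [IRQ0] PC=0: INC 3 -> ACC=13
Event 7 (EXEC): [IRQ0] PC=1: IRET -> resume IRQ1 at PC=1 (depth now 1)
Event 8 (INT 0): INT 0 arrives: push (IRQ1, PC=1), enter IRQ0 at PC=0 (depth now 2)
Event 9 (EXEC): [IRQ0] PC=0: INC 3 -> ACC=16
Event 10 (EXEC): [IRQ0] PC=1: IRET -> resume IRQ1 at PC=1 (depth now 1)
Event 11 (EXEC): [IRQ1] PC=1: DEC 3 -> ACC=13
Event 12 (EXEC): [IRQ1] PC=2: DEC 4 -> ACC=9
Event 13 (EXEC): [IRQ1] PC=3: IRET -> resume MAIN at PC=2 (depth now 0)
Event 14 (EXEC): [MAIN] PC=2: INC 5 -> ACC=14
Event 15 (INT 0): INT 0 arrives: push (MAIN, PC=3), enter IRQ0 at PC=0 (depth now 1)
Event 16 (EXEC): [IRQ0] PC=0: INC 3 -> ACC=17
Event 17 (EXEC): [IRQ0] PC=1: IRET -> resume MAIN at PC=3 (depth now 0)
Event 18 (INT 0): INT 0 arrives: push (MAIN, PC=3), enter IRQ0 at PC=0 (depth now 1)
Event 19 (EXEC): [IRQ0] PC=0: INC 3 -> ACC=20
Event 20 (EXEC): [IRQ0] PC=1: IRET -> resume MAIN at PC=3 (depth now 0)
Event 21 (EXEC): [MAIN] PC=3: INC 2 -> ACC=22
Event 22 (EXEC): [MAIN] PC=4: DEC 2 -> ACC=20
Event 23 (EXEC): [MAIN] PC=5: HALT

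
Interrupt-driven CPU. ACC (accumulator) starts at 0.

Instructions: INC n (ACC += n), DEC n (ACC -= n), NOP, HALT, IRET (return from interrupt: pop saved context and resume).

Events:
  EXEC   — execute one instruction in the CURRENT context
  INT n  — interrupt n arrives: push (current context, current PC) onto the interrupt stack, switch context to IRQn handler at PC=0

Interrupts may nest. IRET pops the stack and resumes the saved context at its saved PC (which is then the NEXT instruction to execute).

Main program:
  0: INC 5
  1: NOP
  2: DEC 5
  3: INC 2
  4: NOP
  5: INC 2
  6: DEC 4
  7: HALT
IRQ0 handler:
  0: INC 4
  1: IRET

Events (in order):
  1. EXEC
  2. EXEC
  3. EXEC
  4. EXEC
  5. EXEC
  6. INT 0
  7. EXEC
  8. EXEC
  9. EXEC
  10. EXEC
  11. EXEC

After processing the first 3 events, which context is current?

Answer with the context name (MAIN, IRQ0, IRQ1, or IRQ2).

Event 1 (EXEC): [MAIN] PC=0: INC 5 -> ACC=5
Event 2 (EXEC): [MAIN] PC=1: NOP
Event 3 (EXEC): [MAIN] PC=2: DEC 5 -> ACC=0

Answer: MAIN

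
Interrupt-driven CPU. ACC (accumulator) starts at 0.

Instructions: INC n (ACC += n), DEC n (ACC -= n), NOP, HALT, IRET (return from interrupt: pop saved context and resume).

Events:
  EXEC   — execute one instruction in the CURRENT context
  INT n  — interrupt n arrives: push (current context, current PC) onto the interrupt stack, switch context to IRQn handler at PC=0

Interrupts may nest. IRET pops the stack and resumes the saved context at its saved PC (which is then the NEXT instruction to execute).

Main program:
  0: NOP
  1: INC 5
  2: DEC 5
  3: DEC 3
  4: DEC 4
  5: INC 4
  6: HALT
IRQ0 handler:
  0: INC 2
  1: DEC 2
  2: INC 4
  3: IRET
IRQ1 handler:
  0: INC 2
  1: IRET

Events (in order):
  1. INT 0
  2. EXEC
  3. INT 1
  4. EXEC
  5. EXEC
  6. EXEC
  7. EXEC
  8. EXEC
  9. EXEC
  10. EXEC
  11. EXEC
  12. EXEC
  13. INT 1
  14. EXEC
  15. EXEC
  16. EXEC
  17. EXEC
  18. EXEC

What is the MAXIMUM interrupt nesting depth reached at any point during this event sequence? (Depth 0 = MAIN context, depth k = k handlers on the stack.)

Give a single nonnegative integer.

Event 1 (INT 0): INT 0 arrives: push (MAIN, PC=0), enter IRQ0 at PC=0 (depth now 1) [depth=1]
Event 2 (EXEC): [IRQ0] PC=0: INC 2 -> ACC=2 [depth=1]
Event 3 (INT 1): INT 1 arrives: push (IRQ0, PC=1), enter IRQ1 at PC=0 (depth now 2) [depth=2]
Event 4 (EXEC): [IRQ1] PC=0: INC 2 -> ACC=4 [depth=2]
Event 5 (EXEC): [IRQ1] PC=1: IRET -> resume IRQ0 at PC=1 (depth now 1) [depth=1]
Event 6 (EXEC): [IRQ0] PC=1: DEC 2 -> ACC=2 [depth=1]
Event 7 (EXEC): [IRQ0] PC=2: INC 4 -> ACC=6 [depth=1]
Event 8 (EXEC): [IRQ0] PC=3: IRET -> resume MAIN at PC=0 (depth now 0) [depth=0]
Event 9 (EXEC): [MAIN] PC=0: NOP [depth=0]
Event 10 (EXEC): [MAIN] PC=1: INC 5 -> ACC=11 [depth=0]
Event 11 (EXEC): [MAIN] PC=2: DEC 5 -> ACC=6 [depth=0]
Event 12 (EXEC): [MAIN] PC=3: DEC 3 -> ACC=3 [depth=0]
Event 13 (INT 1): INT 1 arrives: push (MAIN, PC=4), enter IRQ1 at PC=0 (depth now 1) [depth=1]
Event 14 (EXEC): [IRQ1] PC=0: INC 2 -> ACC=5 [depth=1]
Event 15 (EXEC): [IRQ1] PC=1: IRET -> resume MAIN at PC=4 (depth now 0) [depth=0]
Event 16 (EXEC): [MAIN] PC=4: DEC 4 -> ACC=1 [depth=0]
Event 17 (EXEC): [MAIN] PC=5: INC 4 -> ACC=5 [depth=0]
Event 18 (EXEC): [MAIN] PC=6: HALT [depth=0]
Max depth observed: 2

Answer: 2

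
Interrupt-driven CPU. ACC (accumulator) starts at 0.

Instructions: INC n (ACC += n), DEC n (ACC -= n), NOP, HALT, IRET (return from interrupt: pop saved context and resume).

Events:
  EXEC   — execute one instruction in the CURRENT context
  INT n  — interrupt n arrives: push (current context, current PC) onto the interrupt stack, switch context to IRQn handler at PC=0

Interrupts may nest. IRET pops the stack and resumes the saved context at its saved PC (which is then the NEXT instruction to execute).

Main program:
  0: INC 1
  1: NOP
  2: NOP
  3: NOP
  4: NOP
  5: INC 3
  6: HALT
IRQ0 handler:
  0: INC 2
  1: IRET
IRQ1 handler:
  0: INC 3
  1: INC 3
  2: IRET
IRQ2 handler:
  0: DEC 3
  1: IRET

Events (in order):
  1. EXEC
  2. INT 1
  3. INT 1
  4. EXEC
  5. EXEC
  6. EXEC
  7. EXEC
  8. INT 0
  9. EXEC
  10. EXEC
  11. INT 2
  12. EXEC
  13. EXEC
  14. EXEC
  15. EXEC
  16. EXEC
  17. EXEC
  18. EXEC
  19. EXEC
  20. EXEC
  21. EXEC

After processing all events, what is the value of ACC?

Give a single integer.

Event 1 (EXEC): [MAIN] PC=0: INC 1 -> ACC=1
Event 2 (INT 1): INT 1 arrives: push (MAIN, PC=1), enter IRQ1 at PC=0 (depth now 1)
Event 3 (INT 1): INT 1 arrives: push (IRQ1, PC=0), enter IRQ1 at PC=0 (depth now 2)
Event 4 (EXEC): [IRQ1] PC=0: INC 3 -> ACC=4
Event 5 (EXEC): [IRQ1] PC=1: INC 3 -> ACC=7
Event 6 (EXEC): [IRQ1] PC=2: IRET -> resume IRQ1 at PC=0 (depth now 1)
Event 7 (EXEC): [IRQ1] PC=0: INC 3 -> ACC=10
Event 8 (INT 0): INT 0 arrives: push (IRQ1, PC=1), enter IRQ0 at PC=0 (depth now 2)
Event 9 (EXEC): [IRQ0] PC=0: INC 2 -> ACC=12
Event 10 (EXEC): [IRQ0] PC=1: IRET -> resume IRQ1 at PC=1 (depth now 1)
Event 11 (INT 2): INT 2 arrives: push (IRQ1, PC=1), enter IRQ2 at PC=0 (depth now 2)
Event 12 (EXEC): [IRQ2] PC=0: DEC 3 -> ACC=9
Event 13 (EXEC): [IRQ2] PC=1: IRET -> resume IRQ1 at PC=1 (depth now 1)
Event 14 (EXEC): [IRQ1] PC=1: INC 3 -> ACC=12
Event 15 (EXEC): [IRQ1] PC=2: IRET -> resume MAIN at PC=1 (depth now 0)
Event 16 (EXEC): [MAIN] PC=1: NOP
Event 17 (EXEC): [MAIN] PC=2: NOP
Event 18 (EXEC): [MAIN] PC=3: NOP
Event 19 (EXEC): [MAIN] PC=4: NOP
Event 20 (EXEC): [MAIN] PC=5: INC 3 -> ACC=15
Event 21 (EXEC): [MAIN] PC=6: HALT

Answer: 15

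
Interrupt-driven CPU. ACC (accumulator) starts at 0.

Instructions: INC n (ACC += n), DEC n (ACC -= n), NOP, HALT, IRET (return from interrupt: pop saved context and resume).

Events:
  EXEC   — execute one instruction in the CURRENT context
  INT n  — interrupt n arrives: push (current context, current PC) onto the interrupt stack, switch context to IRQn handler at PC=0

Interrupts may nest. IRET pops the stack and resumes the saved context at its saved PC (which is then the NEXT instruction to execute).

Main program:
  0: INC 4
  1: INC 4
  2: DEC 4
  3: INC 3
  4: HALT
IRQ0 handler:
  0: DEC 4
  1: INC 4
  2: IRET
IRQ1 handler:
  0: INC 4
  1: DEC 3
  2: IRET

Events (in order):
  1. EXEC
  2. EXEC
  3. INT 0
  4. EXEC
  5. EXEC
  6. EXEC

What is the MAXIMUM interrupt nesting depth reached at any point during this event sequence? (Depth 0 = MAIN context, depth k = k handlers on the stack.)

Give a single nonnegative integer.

Event 1 (EXEC): [MAIN] PC=0: INC 4 -> ACC=4 [depth=0]
Event 2 (EXEC): [MAIN] PC=1: INC 4 -> ACC=8 [depth=0]
Event 3 (INT 0): INT 0 arrives: push (MAIN, PC=2), enter IRQ0 at PC=0 (depth now 1) [depth=1]
Event 4 (EXEC): [IRQ0] PC=0: DEC 4 -> ACC=4 [depth=1]
Event 5 (EXEC): [IRQ0] PC=1: INC 4 -> ACC=8 [depth=1]
Event 6 (EXEC): [IRQ0] PC=2: IRET -> resume MAIN at PC=2 (depth now 0) [depth=0]
Max depth observed: 1

Answer: 1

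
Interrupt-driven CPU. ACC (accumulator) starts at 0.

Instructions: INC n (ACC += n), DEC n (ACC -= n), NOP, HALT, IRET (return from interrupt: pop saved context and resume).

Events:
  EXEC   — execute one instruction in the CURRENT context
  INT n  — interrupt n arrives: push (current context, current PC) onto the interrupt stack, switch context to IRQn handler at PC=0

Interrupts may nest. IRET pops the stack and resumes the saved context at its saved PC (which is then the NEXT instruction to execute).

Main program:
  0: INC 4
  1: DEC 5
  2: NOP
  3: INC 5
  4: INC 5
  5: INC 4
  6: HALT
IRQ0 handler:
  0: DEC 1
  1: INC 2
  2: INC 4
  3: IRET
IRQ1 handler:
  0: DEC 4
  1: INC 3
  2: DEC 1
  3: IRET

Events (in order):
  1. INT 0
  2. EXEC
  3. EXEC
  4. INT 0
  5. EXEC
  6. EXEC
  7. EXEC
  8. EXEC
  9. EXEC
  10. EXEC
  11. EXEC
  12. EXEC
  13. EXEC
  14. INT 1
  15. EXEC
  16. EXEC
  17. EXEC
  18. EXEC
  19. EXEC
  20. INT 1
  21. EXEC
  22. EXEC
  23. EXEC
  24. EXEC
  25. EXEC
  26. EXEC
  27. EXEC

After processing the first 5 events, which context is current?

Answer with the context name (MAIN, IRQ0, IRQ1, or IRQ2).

Answer: IRQ0

Derivation:
Event 1 (INT 0): INT 0 arrives: push (MAIN, PC=0), enter IRQ0 at PC=0 (depth now 1)
Event 2 (EXEC): [IRQ0] PC=0: DEC 1 -> ACC=-1
Event 3 (EXEC): [IRQ0] PC=1: INC 2 -> ACC=1
Event 4 (INT 0): INT 0 arrives: push (IRQ0, PC=2), enter IRQ0 at PC=0 (depth now 2)
Event 5 (EXEC): [IRQ0] PC=0: DEC 1 -> ACC=0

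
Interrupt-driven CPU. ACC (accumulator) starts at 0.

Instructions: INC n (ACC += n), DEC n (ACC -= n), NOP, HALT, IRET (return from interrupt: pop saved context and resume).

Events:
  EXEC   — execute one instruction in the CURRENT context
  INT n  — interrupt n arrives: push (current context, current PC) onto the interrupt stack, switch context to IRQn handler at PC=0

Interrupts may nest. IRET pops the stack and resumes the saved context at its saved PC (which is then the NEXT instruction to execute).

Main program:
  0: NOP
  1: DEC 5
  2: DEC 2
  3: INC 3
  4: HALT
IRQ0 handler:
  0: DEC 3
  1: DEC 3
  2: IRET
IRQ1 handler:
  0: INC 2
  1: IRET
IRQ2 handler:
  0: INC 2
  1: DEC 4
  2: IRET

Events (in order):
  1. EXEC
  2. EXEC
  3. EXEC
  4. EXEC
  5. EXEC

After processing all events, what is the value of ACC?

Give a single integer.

Answer: -4

Derivation:
Event 1 (EXEC): [MAIN] PC=0: NOP
Event 2 (EXEC): [MAIN] PC=1: DEC 5 -> ACC=-5
Event 3 (EXEC): [MAIN] PC=2: DEC 2 -> ACC=-7
Event 4 (EXEC): [MAIN] PC=3: INC 3 -> ACC=-4
Event 5 (EXEC): [MAIN] PC=4: HALT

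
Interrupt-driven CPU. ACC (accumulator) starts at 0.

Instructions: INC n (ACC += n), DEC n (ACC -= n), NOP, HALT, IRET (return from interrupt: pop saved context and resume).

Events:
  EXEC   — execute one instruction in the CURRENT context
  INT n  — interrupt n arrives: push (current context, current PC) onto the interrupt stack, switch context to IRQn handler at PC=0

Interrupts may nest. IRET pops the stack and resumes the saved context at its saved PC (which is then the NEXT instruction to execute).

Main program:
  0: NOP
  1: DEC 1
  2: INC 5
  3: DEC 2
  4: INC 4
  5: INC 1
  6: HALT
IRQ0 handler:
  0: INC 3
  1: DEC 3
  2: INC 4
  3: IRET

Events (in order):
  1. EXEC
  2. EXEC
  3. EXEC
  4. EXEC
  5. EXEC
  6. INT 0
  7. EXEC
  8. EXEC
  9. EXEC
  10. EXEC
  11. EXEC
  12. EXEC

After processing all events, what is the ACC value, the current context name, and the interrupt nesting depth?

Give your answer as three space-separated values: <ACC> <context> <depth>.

Event 1 (EXEC): [MAIN] PC=0: NOP
Event 2 (EXEC): [MAIN] PC=1: DEC 1 -> ACC=-1
Event 3 (EXEC): [MAIN] PC=2: INC 5 -> ACC=4
Event 4 (EXEC): [MAIN] PC=3: DEC 2 -> ACC=2
Event 5 (EXEC): [MAIN] PC=4: INC 4 -> ACC=6
Event 6 (INT 0): INT 0 arrives: push (MAIN, PC=5), enter IRQ0 at PC=0 (depth now 1)
Event 7 (EXEC): [IRQ0] PC=0: INC 3 -> ACC=9
Event 8 (EXEC): [IRQ0] PC=1: DEC 3 -> ACC=6
Event 9 (EXEC): [IRQ0] PC=2: INC 4 -> ACC=10
Event 10 (EXEC): [IRQ0] PC=3: IRET -> resume MAIN at PC=5 (depth now 0)
Event 11 (EXEC): [MAIN] PC=5: INC 1 -> ACC=11
Event 12 (EXEC): [MAIN] PC=6: HALT

Answer: 11 MAIN 0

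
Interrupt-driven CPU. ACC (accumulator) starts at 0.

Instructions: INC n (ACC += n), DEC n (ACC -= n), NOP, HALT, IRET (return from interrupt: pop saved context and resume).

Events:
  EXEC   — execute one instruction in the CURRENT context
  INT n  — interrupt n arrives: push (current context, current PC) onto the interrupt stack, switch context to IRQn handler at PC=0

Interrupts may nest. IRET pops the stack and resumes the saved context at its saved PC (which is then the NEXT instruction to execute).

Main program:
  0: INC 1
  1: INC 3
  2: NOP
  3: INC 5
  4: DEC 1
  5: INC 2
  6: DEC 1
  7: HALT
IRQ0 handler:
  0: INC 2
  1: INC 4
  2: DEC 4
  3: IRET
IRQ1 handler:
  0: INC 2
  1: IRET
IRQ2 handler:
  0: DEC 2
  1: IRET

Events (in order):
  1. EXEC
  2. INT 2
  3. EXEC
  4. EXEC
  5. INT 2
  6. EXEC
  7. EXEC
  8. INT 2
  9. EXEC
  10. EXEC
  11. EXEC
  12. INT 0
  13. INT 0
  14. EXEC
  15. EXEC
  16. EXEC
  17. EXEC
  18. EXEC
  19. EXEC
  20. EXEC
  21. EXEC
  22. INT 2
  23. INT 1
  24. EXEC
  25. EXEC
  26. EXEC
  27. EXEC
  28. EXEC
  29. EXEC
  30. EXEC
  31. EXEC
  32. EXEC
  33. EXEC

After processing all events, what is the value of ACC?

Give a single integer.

Answer: 7

Derivation:
Event 1 (EXEC): [MAIN] PC=0: INC 1 -> ACC=1
Event 2 (INT 2): INT 2 arrives: push (MAIN, PC=1), enter IRQ2 at PC=0 (depth now 1)
Event 3 (EXEC): [IRQ2] PC=0: DEC 2 -> ACC=-1
Event 4 (EXEC): [IRQ2] PC=1: IRET -> resume MAIN at PC=1 (depth now 0)
Event 5 (INT 2): INT 2 arrives: push (MAIN, PC=1), enter IRQ2 at PC=0 (depth now 1)
Event 6 (EXEC): [IRQ2] PC=0: DEC 2 -> ACC=-3
Event 7 (EXEC): [IRQ2] PC=1: IRET -> resume MAIN at PC=1 (depth now 0)
Event 8 (INT 2): INT 2 arrives: push (MAIN, PC=1), enter IRQ2 at PC=0 (depth now 1)
Event 9 (EXEC): [IRQ2] PC=0: DEC 2 -> ACC=-5
Event 10 (EXEC): [IRQ2] PC=1: IRET -> resume MAIN at PC=1 (depth now 0)
Event 11 (EXEC): [MAIN] PC=1: INC 3 -> ACC=-2
Event 12 (INT 0): INT 0 arrives: push (MAIN, PC=2), enter IRQ0 at PC=0 (depth now 1)
Event 13 (INT 0): INT 0 arrives: push (IRQ0, PC=0), enter IRQ0 at PC=0 (depth now 2)
Event 14 (EXEC): [IRQ0] PC=0: INC 2 -> ACC=0
Event 15 (EXEC): [IRQ0] PC=1: INC 4 -> ACC=4
Event 16 (EXEC): [IRQ0] PC=2: DEC 4 -> ACC=0
Event 17 (EXEC): [IRQ0] PC=3: IRET -> resume IRQ0 at PC=0 (depth now 1)
Event 18 (EXEC): [IRQ0] PC=0: INC 2 -> ACC=2
Event 19 (EXEC): [IRQ0] PC=1: INC 4 -> ACC=6
Event 20 (EXEC): [IRQ0] PC=2: DEC 4 -> ACC=2
Event 21 (EXEC): [IRQ0] PC=3: IRET -> resume MAIN at PC=2 (depth now 0)
Event 22 (INT 2): INT 2 arrives: push (MAIN, PC=2), enter IRQ2 at PC=0 (depth now 1)
Event 23 (INT 1): INT 1 arrives: push (IRQ2, PC=0), enter IRQ1 at PC=0 (depth now 2)
Event 24 (EXEC): [IRQ1] PC=0: INC 2 -> ACC=4
Event 25 (EXEC): [IRQ1] PC=1: IRET -> resume IRQ2 at PC=0 (depth now 1)
Event 26 (EXEC): [IRQ2] PC=0: DEC 2 -> ACC=2
Event 27 (EXEC): [IRQ2] PC=1: IRET -> resume MAIN at PC=2 (depth now 0)
Event 28 (EXEC): [MAIN] PC=2: NOP
Event 29 (EXEC): [MAIN] PC=3: INC 5 -> ACC=7
Event 30 (EXEC): [MAIN] PC=4: DEC 1 -> ACC=6
Event 31 (EXEC): [MAIN] PC=5: INC 2 -> ACC=8
Event 32 (EXEC): [MAIN] PC=6: DEC 1 -> ACC=7
Event 33 (EXEC): [MAIN] PC=7: HALT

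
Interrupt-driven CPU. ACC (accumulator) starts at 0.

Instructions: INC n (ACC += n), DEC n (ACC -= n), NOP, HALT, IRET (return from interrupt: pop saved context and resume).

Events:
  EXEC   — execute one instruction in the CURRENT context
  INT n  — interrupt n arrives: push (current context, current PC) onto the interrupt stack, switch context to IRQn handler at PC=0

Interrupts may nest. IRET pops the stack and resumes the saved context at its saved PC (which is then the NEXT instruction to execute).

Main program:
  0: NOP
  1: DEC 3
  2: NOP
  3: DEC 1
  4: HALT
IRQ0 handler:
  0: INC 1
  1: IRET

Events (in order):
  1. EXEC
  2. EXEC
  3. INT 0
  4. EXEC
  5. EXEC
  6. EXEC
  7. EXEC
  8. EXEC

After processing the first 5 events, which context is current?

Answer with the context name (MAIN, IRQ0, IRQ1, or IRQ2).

Event 1 (EXEC): [MAIN] PC=0: NOP
Event 2 (EXEC): [MAIN] PC=1: DEC 3 -> ACC=-3
Event 3 (INT 0): INT 0 arrives: push (MAIN, PC=2), enter IRQ0 at PC=0 (depth now 1)
Event 4 (EXEC): [IRQ0] PC=0: INC 1 -> ACC=-2
Event 5 (EXEC): [IRQ0] PC=1: IRET -> resume MAIN at PC=2 (depth now 0)

Answer: MAIN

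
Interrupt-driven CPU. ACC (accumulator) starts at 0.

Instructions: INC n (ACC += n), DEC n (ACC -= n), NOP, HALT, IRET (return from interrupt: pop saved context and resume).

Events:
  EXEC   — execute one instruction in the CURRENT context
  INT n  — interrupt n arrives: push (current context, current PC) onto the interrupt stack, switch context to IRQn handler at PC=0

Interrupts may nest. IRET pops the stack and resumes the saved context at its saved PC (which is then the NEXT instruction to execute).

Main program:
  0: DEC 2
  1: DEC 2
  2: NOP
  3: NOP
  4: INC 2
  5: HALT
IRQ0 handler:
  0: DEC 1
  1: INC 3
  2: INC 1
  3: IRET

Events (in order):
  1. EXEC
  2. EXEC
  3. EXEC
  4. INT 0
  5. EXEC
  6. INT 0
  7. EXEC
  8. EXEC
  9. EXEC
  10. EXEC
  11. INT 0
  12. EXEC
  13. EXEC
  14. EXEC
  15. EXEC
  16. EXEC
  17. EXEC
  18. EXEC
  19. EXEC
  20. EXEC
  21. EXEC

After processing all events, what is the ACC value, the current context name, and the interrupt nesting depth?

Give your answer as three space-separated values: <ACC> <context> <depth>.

Event 1 (EXEC): [MAIN] PC=0: DEC 2 -> ACC=-2
Event 2 (EXEC): [MAIN] PC=1: DEC 2 -> ACC=-4
Event 3 (EXEC): [MAIN] PC=2: NOP
Event 4 (INT 0): INT 0 arrives: push (MAIN, PC=3), enter IRQ0 at PC=0 (depth now 1)
Event 5 (EXEC): [IRQ0] PC=0: DEC 1 -> ACC=-5
Event 6 (INT 0): INT 0 arrives: push (IRQ0, PC=1), enter IRQ0 at PC=0 (depth now 2)
Event 7 (EXEC): [IRQ0] PC=0: DEC 1 -> ACC=-6
Event 8 (EXEC): [IRQ0] PC=1: INC 3 -> ACC=-3
Event 9 (EXEC): [IRQ0] PC=2: INC 1 -> ACC=-2
Event 10 (EXEC): [IRQ0] PC=3: IRET -> resume IRQ0 at PC=1 (depth now 1)
Event 11 (INT 0): INT 0 arrives: push (IRQ0, PC=1), enter IRQ0 at PC=0 (depth now 2)
Event 12 (EXEC): [IRQ0] PC=0: DEC 1 -> ACC=-3
Event 13 (EXEC): [IRQ0] PC=1: INC 3 -> ACC=0
Event 14 (EXEC): [IRQ0] PC=2: INC 1 -> ACC=1
Event 15 (EXEC): [IRQ0] PC=3: IRET -> resume IRQ0 at PC=1 (depth now 1)
Event 16 (EXEC): [IRQ0] PC=1: INC 3 -> ACC=4
Event 17 (EXEC): [IRQ0] PC=2: INC 1 -> ACC=5
Event 18 (EXEC): [IRQ0] PC=3: IRET -> resume MAIN at PC=3 (depth now 0)
Event 19 (EXEC): [MAIN] PC=3: NOP
Event 20 (EXEC): [MAIN] PC=4: INC 2 -> ACC=7
Event 21 (EXEC): [MAIN] PC=5: HALT

Answer: 7 MAIN 0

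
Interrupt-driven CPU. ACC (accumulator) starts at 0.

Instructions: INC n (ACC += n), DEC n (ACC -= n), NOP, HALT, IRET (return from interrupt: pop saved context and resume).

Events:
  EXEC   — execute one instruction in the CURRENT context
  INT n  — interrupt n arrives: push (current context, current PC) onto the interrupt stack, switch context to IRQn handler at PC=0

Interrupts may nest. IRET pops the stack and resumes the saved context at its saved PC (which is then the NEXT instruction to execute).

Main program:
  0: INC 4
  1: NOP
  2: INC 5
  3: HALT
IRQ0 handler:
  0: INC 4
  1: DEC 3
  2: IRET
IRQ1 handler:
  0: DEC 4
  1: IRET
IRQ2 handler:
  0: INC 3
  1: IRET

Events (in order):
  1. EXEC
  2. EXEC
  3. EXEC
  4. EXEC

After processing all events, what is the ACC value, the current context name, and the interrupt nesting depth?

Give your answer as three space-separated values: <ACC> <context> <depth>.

Event 1 (EXEC): [MAIN] PC=0: INC 4 -> ACC=4
Event 2 (EXEC): [MAIN] PC=1: NOP
Event 3 (EXEC): [MAIN] PC=2: INC 5 -> ACC=9
Event 4 (EXEC): [MAIN] PC=3: HALT

Answer: 9 MAIN 0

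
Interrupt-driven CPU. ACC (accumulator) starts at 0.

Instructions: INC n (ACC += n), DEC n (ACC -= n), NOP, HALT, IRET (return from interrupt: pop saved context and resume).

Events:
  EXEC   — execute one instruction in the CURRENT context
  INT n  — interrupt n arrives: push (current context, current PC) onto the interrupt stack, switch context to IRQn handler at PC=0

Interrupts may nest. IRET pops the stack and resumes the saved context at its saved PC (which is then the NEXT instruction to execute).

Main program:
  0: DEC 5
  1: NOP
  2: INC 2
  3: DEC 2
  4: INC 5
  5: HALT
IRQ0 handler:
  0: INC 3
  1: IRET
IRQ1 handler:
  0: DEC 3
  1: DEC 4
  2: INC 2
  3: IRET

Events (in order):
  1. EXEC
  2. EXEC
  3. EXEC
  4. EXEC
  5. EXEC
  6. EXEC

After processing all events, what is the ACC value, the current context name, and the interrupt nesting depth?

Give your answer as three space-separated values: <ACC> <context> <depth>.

Event 1 (EXEC): [MAIN] PC=0: DEC 5 -> ACC=-5
Event 2 (EXEC): [MAIN] PC=1: NOP
Event 3 (EXEC): [MAIN] PC=2: INC 2 -> ACC=-3
Event 4 (EXEC): [MAIN] PC=3: DEC 2 -> ACC=-5
Event 5 (EXEC): [MAIN] PC=4: INC 5 -> ACC=0
Event 6 (EXEC): [MAIN] PC=5: HALT

Answer: 0 MAIN 0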